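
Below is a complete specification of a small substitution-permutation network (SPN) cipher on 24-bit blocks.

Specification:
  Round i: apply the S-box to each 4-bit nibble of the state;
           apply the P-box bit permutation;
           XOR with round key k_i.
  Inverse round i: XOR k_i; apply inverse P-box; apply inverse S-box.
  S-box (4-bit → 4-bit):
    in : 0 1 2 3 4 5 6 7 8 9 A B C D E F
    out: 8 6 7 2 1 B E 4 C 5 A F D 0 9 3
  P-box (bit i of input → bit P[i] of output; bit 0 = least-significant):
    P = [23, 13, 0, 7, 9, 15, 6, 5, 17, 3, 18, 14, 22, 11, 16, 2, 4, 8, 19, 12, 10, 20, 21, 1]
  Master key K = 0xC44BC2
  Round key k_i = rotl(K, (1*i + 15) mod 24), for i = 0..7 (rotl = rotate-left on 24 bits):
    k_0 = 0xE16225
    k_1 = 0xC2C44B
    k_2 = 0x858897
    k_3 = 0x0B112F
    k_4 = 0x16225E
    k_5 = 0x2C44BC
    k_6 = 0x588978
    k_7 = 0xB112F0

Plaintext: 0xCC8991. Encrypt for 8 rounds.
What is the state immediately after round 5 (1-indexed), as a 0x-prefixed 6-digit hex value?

s_0 = plaintext = 0xCC8991
s_1 = Round(s_0, k_0) = 0xCE5472
s_2 = Round(s_1, k_1) = 0x20F81C
s_3 = Round(s_2, k_2) = 0x715456
s_4 = Round(s_3, k_3) = 0x61BA8A
s_5 = Round(s_4, k_4) = 0x6F4BB0
s_6 = Round(s_5, k_5) = 0x5A8746
s_7 = Round(s_6, k_6) = 0x4DBEFF
s_8 = Round(s_7, k_7) = 0x72FCF4

0x6F4BB0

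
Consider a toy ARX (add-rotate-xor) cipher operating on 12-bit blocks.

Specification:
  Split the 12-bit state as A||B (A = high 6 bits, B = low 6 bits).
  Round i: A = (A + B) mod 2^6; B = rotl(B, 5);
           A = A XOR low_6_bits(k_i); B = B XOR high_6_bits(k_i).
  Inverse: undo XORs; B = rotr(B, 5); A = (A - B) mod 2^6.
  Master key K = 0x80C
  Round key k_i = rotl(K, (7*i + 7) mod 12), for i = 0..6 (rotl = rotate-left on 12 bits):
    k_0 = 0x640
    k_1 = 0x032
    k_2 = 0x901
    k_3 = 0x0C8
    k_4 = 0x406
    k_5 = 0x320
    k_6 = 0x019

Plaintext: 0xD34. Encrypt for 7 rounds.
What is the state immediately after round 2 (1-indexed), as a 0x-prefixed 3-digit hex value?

s_0 = plaintext = 0xD34
s_1 = Round(s_0, k_0) = 0xA03
s_2 = Round(s_1, k_1) = 0x661
s_3 = Round(s_2, k_2) = 0xED4
s_4 = Round(s_3, k_3) = 0x1C9
s_5 = Round(s_4, k_4) = 0x5B4
s_6 = Round(s_5, k_5) = 0xA96
s_7 = Round(s_6, k_6) = 0x64B

0x661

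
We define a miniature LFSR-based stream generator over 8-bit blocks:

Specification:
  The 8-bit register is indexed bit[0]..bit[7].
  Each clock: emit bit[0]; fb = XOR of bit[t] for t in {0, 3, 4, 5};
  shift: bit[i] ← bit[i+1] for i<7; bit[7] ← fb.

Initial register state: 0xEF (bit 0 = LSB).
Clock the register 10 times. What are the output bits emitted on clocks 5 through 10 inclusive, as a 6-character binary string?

reg_0 = 0xEF
clock 1: out=1, reg = 0xF7
clock 2: out=1, reg = 0xFB
clock 3: out=1, reg = 0x7D
clock 4: out=1, reg = 0x3E
clock 5: out=0, reg = 0x9F
clock 6: out=1, reg = 0xCF
clock 7: out=1, reg = 0x67
clock 8: out=1, reg = 0x33
clock 9: out=1, reg = 0x99
clock 10: out=1, reg = 0xCC

011111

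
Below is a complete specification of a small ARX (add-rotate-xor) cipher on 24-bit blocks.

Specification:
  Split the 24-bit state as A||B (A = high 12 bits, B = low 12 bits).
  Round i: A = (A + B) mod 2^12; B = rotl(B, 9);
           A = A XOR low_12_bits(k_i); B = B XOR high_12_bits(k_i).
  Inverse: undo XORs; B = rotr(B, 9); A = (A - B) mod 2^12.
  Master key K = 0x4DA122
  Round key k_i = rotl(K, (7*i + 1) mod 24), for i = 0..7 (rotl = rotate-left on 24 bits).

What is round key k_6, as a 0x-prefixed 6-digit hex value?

K = 0x4DA122
k_0 = rotl(K, (7*0+1) mod 24) = rotl(K, 1) = 0x9B4244
k_1 = rotl(K, (7*1+1) mod 24) = rotl(K, 8) = 0xA1224D
k_2 = rotl(K, (7*2+1) mod 24) = rotl(K, 15) = 0x9126D0
k_3 = rotl(K, (7*3+1) mod 24) = rotl(K, 22) = 0x936848
k_4 = rotl(K, (7*4+1) mod 24) = rotl(K, 5) = 0xB42449
k_5 = rotl(K, (7*5+1) mod 24) = rotl(K, 12) = 0x1224DA
k_6 = rotl(K, (7*6+1) mod 24) = rotl(K, 19) = 0x126D09

0x126D09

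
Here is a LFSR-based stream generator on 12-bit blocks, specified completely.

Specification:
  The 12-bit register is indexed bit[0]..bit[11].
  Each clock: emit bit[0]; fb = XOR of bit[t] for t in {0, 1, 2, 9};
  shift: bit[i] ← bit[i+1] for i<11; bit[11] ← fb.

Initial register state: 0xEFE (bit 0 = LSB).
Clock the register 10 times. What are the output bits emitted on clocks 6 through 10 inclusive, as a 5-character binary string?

11101

reg_0 = 0xEFE
clock 1: out=0, reg = 0xF7F
clock 2: out=1, reg = 0x7BF
clock 3: out=1, reg = 0x3DF
clock 4: out=1, reg = 0x1EF
clock 5: out=1, reg = 0x8F7
clock 6: out=1, reg = 0xC7B
clock 7: out=1, reg = 0x63D
clock 8: out=1, reg = 0xB1E
clock 9: out=0, reg = 0xD8F
clock 10: out=1, reg = 0xEC7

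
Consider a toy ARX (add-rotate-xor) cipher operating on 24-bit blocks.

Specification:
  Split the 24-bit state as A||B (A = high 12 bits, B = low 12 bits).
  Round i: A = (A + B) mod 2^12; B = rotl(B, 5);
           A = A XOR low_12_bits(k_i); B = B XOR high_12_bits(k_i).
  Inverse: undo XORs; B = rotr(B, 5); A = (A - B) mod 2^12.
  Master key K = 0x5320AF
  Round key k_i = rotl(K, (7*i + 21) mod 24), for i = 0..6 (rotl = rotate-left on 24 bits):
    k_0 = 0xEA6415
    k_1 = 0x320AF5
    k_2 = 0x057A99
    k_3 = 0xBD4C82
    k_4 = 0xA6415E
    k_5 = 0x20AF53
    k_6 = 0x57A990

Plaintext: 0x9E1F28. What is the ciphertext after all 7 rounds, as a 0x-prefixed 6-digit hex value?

0xBB2769

s_0 = plaintext = 0x9E1F28
s_1 = Round(s_0, k_0) = 0xD1CBB8
s_2 = Round(s_1, k_1) = 0x221437
s_3 = Round(s_2, k_2) = 0xCC16BF
s_4 = Round(s_3, k_3) = 0xF02C39
s_5 = Round(s_4, k_4) = 0xA65D5C
s_6 = Round(s_5, k_5) = 0x892990
s_7 = Round(s_6, k_6) = 0xBB2769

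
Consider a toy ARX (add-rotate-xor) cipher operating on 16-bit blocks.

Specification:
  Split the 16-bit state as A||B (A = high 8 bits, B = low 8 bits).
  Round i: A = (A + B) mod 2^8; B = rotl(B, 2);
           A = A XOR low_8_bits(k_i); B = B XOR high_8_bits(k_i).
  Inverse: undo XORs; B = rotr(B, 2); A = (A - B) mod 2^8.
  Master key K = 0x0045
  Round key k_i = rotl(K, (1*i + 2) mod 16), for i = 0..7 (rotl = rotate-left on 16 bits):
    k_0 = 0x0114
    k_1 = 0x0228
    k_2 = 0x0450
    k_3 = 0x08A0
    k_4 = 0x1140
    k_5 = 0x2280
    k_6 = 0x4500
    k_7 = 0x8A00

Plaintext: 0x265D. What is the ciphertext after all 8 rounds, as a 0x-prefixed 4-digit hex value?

s_0 = plaintext = 0x265D
s_1 = Round(s_0, k_0) = 0x9774
s_2 = Round(s_1, k_1) = 0x23D3
s_3 = Round(s_2, k_2) = 0xA64B
s_4 = Round(s_3, k_3) = 0x5125
s_5 = Round(s_4, k_4) = 0x3685
s_6 = Round(s_5, k_5) = 0x3B34
s_7 = Round(s_6, k_6) = 0x6F95
s_8 = Round(s_7, k_7) = 0x04DC

0x04DC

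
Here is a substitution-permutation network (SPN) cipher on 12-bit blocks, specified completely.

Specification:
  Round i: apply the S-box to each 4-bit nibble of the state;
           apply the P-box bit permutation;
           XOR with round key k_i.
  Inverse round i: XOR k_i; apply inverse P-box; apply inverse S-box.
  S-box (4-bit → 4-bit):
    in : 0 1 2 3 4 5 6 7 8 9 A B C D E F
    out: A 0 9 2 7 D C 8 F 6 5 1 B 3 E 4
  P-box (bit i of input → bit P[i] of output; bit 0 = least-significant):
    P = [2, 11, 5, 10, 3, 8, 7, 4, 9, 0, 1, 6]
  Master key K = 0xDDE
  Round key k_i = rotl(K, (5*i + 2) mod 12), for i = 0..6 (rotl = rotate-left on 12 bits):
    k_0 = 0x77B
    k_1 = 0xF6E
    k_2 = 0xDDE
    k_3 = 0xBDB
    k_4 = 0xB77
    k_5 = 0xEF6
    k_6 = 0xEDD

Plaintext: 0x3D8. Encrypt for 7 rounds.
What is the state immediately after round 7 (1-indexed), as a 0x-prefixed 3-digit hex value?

s_0 = plaintext = 0x3D8
s_1 = Round(s_0, k_0) = 0xA56
s_2 = Round(s_1, k_1) = 0x9D4
s_3 = Round(s_2, k_2) = 0x4F1
s_4 = Round(s_3, k_3) = 0x958
s_5 = Round(s_4, k_4) = 0x7C8
s_6 = Round(s_5, k_5) = 0x38A
s_7 = Round(s_6, k_6) = 0xF60

0xF60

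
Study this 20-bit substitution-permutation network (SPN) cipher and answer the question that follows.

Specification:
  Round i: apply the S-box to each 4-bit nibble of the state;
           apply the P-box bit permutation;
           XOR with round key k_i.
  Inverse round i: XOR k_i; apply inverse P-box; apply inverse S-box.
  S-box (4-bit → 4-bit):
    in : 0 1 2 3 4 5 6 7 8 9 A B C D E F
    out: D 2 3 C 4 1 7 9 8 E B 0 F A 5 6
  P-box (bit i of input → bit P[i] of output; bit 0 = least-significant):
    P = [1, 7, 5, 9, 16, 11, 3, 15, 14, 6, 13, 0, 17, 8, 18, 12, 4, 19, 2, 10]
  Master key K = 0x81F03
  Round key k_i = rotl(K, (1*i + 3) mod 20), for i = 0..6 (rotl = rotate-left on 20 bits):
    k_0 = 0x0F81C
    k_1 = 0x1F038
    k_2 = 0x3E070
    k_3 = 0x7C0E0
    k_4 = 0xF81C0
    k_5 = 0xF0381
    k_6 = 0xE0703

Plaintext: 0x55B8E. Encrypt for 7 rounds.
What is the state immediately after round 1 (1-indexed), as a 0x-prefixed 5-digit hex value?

0x2782E

s_0 = plaintext = 0x55B8E
s_1 = Round(s_0, k_0) = 0x2782E
s_2 = Round(s_1, k_1) = 0xAE80B
s_3 = Round(s_2, k_2) = 0xC6469
s_4 = Round(s_3, k_3) = 0x8EF5C
s_5 = Round(s_4, k_4) = 0x8A722
s_6 = Round(s_5, k_5) = 0xC5E02
s_7 = Round(s_6, k_6) = 0x5E39D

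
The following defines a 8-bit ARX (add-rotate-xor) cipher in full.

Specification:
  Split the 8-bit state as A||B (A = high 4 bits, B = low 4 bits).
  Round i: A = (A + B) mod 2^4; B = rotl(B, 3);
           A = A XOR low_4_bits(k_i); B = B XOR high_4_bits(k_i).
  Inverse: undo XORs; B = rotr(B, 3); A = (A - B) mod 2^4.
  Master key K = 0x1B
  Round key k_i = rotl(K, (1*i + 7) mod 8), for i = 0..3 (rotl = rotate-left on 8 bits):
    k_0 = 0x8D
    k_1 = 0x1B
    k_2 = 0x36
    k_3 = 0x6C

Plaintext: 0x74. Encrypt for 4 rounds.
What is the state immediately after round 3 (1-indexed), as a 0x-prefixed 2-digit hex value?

s_0 = plaintext = 0x74
s_1 = Round(s_0, k_0) = 0x6A
s_2 = Round(s_1, k_1) = 0xB4
s_3 = Round(s_2, k_2) = 0x91
s_4 = Round(s_3, k_3) = 0x6E

0x91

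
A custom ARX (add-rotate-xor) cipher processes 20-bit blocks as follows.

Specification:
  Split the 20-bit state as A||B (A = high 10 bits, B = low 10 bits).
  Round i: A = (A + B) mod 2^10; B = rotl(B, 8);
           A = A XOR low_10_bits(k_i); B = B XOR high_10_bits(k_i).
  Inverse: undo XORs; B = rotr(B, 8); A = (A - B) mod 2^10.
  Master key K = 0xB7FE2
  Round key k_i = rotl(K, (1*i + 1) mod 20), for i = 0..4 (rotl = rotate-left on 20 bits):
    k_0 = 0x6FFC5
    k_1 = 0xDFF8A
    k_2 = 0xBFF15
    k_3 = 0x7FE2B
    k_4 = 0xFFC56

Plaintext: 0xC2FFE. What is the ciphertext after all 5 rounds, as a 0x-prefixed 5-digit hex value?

0x23D91

s_0 = plaintext = 0xC2FFE
s_1 = Round(s_0, k_0) = 0x33340
s_2 = Round(s_1, k_1) = 0xE1BAF
s_3 = Round(s_2, k_2) = 0x08114
s_4 = Round(s_3, k_3) = 0xC7DBA
s_5 = Round(s_4, k_4) = 0x23D91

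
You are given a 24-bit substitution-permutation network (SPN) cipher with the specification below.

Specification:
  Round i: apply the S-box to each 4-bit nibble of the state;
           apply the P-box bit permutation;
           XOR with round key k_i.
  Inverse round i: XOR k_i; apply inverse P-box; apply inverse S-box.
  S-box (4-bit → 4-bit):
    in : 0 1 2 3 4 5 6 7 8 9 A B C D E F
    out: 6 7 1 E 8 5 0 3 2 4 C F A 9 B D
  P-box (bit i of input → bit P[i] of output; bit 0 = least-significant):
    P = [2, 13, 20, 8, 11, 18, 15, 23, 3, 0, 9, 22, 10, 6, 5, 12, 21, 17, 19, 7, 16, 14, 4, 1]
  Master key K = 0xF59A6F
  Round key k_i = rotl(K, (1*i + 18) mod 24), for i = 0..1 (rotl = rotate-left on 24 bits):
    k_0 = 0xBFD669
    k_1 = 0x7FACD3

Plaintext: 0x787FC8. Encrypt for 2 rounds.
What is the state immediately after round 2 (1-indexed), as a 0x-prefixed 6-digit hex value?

0x6CD2B6

s_0 = plaintext = 0x787FC8
s_1 = Round(s_0, k_0) = 0x78B021
s_2 = Round(s_1, k_1) = 0x6CD2B6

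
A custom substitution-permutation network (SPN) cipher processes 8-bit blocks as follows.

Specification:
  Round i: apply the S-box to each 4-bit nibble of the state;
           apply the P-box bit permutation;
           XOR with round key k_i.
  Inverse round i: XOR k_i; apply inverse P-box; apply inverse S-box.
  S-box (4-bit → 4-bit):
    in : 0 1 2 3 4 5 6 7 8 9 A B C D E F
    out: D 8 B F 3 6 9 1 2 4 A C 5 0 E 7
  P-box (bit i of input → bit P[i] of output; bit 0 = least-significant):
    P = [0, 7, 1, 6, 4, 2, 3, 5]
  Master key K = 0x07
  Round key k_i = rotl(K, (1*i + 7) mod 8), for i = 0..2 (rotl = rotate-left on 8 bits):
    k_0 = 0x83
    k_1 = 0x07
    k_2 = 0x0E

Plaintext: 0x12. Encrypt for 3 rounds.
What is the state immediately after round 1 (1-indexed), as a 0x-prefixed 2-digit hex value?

0x62

s_0 = plaintext = 0x12
s_1 = Round(s_0, k_0) = 0x62
s_2 = Round(s_1, k_1) = 0xF6
s_3 = Round(s_2, k_2) = 0x53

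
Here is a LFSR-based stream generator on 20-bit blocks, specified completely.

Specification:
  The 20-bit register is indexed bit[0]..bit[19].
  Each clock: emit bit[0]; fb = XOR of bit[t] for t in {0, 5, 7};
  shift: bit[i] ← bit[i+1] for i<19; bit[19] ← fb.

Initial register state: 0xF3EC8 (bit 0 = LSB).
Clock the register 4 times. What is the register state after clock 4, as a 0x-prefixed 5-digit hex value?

0x3F3EC

reg_0 = 0xF3EC8
clock 1: out=0, reg = 0xF9F64
clock 2: out=0, reg = 0xFCFB2
clock 3: out=0, reg = 0x7E7D9
clock 4: out=1, reg = 0x3F3EC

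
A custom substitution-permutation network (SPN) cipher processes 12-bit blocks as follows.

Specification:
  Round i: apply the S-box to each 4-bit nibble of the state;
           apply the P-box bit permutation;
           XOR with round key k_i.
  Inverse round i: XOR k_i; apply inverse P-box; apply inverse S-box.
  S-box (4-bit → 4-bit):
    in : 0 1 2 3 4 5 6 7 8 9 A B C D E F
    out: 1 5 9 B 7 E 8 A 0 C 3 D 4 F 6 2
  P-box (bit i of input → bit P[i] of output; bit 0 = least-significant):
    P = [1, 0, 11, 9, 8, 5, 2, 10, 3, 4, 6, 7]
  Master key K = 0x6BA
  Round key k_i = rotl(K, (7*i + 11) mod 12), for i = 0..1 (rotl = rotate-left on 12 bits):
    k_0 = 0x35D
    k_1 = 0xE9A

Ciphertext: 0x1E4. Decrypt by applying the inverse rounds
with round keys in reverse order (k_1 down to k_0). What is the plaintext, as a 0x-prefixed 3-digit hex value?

s_0 = ciphertext = 0x1E4
s_1 = InvRound(s_0, k_1) = 0x4DB
s_2 = InvRound(s_1, k_0) = 0x6B2

0x6B2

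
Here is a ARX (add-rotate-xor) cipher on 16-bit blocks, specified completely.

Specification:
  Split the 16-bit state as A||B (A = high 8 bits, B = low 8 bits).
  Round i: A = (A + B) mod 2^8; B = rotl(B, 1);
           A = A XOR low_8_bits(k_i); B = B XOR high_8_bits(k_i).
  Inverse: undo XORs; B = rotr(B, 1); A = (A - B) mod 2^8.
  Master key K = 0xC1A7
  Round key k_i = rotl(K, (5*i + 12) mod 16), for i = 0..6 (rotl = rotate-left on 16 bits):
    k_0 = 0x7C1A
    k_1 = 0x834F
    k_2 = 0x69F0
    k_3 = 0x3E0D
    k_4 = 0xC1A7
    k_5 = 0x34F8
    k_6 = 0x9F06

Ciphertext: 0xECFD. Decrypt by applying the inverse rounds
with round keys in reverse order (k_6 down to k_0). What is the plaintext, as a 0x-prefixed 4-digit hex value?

0xBB0A

s_0 = ciphertext = 0xECFD
s_1 = InvRound(s_0, k_6) = 0xB931
s_2 = InvRound(s_1, k_5) = 0xBF82
s_3 = InvRound(s_2, k_4) = 0x77A1
s_4 = InvRound(s_3, k_3) = 0xABCF
s_5 = InvRound(s_4, k_2) = 0x0853
s_6 = InvRound(s_5, k_1) = 0xDF68
s_7 = InvRound(s_6, k_0) = 0xBB0A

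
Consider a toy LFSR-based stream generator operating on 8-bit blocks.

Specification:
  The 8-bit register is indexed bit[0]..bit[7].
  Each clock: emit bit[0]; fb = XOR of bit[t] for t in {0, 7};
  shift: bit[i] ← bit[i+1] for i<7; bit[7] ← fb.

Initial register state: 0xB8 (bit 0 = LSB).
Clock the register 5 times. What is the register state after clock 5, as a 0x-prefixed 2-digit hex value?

0xBD

reg_0 = 0xB8
clock 1: out=0, reg = 0xDC
clock 2: out=0, reg = 0xEE
clock 3: out=0, reg = 0xF7
clock 4: out=1, reg = 0x7B
clock 5: out=1, reg = 0xBD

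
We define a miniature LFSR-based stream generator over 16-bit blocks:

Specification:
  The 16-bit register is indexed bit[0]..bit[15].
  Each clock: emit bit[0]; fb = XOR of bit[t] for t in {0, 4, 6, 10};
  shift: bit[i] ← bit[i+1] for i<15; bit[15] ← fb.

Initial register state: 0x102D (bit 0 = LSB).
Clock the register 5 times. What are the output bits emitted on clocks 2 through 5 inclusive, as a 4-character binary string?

0110

reg_0 = 0x102D
clock 1: out=1, reg = 0x8816
clock 2: out=0, reg = 0xC40B
clock 3: out=1, reg = 0x6205
clock 4: out=1, reg = 0xB102
clock 5: out=0, reg = 0x5881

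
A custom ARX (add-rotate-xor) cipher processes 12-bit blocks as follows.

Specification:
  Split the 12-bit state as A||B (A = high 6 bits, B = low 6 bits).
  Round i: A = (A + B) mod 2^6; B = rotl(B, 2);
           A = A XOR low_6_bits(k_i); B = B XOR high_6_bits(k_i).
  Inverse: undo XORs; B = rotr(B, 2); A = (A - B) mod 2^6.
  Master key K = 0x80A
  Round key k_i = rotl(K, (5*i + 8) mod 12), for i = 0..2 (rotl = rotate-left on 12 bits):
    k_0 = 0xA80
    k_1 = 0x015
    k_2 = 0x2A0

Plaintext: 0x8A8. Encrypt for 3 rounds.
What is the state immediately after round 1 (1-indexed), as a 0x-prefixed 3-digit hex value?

s_0 = plaintext = 0x8A8
s_1 = Round(s_0, k_0) = 0x288
s_2 = Round(s_1, k_1) = 0x1E0
s_3 = Round(s_2, k_2) = 0x1C8

0x288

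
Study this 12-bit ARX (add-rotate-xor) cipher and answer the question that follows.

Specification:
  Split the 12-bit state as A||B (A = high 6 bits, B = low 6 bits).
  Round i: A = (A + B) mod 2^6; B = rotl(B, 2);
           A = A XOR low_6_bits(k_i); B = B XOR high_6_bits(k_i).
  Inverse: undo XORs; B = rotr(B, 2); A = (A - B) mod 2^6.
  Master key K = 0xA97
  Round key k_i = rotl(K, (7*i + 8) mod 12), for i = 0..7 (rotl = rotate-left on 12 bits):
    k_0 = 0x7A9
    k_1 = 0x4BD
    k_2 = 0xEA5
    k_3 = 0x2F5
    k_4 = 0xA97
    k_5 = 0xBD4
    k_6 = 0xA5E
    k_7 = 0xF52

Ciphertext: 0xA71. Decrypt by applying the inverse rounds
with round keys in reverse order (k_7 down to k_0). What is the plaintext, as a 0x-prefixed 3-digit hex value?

0x7C9

s_0 = ciphertext = 0xA71
s_1 = InvRound(s_0, k_7) = 0xE03
s_2 = InvRound(s_1, k_6) = 0xF2A
s_3 = InvRound(s_2, k_5) = 0x5D1
s_4 = InvRound(s_3, k_4) = 0x0BE
s_5 = InvRound(s_4, k_3) = 0x69D
s_6 = InvRound(s_5, k_2) = 0x1B9
s_7 = InvRound(s_6, k_1) = 0x07A
s_8 = InvRound(s_7, k_0) = 0x7C9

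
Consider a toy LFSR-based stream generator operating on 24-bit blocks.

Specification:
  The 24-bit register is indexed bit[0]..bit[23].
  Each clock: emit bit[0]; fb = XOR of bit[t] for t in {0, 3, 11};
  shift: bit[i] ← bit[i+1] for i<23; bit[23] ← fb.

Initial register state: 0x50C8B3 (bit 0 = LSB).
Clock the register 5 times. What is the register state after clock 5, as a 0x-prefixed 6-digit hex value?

reg_0 = 0x50C8B3
clock 1: out=1, reg = 0x286459
clock 2: out=1, reg = 0x14322C
clock 3: out=0, reg = 0x8A1916
clock 4: out=0, reg = 0xC50C8B
clock 5: out=1, reg = 0xE28645

0xE28645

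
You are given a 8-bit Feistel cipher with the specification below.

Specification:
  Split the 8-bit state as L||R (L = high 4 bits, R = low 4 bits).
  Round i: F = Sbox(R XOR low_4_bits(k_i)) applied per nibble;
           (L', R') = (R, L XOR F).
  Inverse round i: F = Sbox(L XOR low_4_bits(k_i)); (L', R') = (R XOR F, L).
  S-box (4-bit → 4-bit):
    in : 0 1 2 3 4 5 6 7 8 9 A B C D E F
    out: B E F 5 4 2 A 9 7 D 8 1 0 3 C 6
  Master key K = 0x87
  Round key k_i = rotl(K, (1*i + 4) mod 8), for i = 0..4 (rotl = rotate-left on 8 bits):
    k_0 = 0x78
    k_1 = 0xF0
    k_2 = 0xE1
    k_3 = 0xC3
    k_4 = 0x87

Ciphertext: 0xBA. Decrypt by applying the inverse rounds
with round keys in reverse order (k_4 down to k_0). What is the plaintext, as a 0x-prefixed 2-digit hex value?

s_0 = ciphertext = 0xBA
s_1 = InvRound(s_0, k_4) = 0xAB
s_2 = InvRound(s_1, k_3) = 0x6A
s_3 = InvRound(s_2, k_2) = 0x36
s_4 = InvRound(s_3, k_1) = 0x33
s_5 = InvRound(s_4, k_0) = 0x23

0x23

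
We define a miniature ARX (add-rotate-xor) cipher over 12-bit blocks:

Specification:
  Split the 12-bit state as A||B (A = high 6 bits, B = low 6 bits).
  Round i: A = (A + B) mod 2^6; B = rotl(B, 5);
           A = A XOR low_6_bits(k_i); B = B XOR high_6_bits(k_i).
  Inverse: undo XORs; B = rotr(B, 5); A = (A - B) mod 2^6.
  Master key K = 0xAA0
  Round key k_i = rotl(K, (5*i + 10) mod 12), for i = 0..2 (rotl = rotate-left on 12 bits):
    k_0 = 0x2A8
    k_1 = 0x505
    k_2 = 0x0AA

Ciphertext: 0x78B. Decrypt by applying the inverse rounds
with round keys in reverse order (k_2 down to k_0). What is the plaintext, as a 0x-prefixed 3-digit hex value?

0x9CC

s_0 = ciphertext = 0x78B
s_1 = InvRound(s_0, k_2) = 0x892
s_2 = InvRound(s_1, k_1) = 0x6CC
s_3 = InvRound(s_2, k_0) = 0x9CC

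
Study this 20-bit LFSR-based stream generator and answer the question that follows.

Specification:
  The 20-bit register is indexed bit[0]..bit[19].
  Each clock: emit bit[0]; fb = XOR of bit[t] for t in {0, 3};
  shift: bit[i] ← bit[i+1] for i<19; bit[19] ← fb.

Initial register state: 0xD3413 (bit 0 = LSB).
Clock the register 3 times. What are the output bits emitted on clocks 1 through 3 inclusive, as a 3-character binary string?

110

reg_0 = 0xD3413
clock 1: out=1, reg = 0xE9A09
clock 2: out=1, reg = 0x74D04
clock 3: out=0, reg = 0x3A682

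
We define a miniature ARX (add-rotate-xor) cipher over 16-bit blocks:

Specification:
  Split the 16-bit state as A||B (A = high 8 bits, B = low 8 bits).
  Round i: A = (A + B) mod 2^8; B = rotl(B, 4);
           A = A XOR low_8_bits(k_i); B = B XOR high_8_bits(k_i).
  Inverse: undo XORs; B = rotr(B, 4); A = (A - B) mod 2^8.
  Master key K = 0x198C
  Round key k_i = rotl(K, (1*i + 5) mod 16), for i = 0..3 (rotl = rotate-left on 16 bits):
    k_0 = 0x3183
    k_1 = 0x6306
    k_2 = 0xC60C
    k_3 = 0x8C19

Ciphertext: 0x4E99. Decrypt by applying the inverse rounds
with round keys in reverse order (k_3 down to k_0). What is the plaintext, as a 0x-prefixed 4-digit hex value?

s_0 = ciphertext = 0x4E99
s_1 = InvRound(s_0, k_3) = 0x0651
s_2 = InvRound(s_1, k_2) = 0x9179
s_3 = InvRound(s_2, k_1) = 0xF6A1
s_4 = InvRound(s_3, k_0) = 0x6C09

0x6C09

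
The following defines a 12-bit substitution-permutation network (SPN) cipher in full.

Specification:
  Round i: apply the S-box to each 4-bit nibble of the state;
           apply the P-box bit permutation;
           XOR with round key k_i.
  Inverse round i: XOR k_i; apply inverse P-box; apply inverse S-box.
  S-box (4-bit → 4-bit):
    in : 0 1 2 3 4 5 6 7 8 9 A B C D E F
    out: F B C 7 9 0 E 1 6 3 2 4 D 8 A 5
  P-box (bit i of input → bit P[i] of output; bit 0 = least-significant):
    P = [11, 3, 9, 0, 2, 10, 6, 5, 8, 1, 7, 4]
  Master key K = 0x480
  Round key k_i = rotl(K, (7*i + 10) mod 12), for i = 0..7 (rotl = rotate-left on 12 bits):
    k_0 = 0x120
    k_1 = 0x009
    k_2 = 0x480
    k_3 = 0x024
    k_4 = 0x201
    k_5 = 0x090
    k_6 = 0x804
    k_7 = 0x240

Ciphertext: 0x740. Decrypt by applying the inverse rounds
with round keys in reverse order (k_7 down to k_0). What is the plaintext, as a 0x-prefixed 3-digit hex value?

s_0 = ciphertext = 0x740
s_1 = InvRound(s_0, k_7) = 0x7A5
s_2 = InvRound(s_1, k_6) = 0xFEC
s_3 = InvRound(s_2, k_5) = 0x403
s_4 = InvRound(s_3, k_4) = 0xAAB
s_5 = InvRound(s_4, k_3) = 0x870
s_6 = InvRound(s_5, k_2) = 0x267
s_7 = InvRound(s_6, k_1) = 0xAC8
s_8 = InvRound(s_7, k_0) = 0xF23

0xF23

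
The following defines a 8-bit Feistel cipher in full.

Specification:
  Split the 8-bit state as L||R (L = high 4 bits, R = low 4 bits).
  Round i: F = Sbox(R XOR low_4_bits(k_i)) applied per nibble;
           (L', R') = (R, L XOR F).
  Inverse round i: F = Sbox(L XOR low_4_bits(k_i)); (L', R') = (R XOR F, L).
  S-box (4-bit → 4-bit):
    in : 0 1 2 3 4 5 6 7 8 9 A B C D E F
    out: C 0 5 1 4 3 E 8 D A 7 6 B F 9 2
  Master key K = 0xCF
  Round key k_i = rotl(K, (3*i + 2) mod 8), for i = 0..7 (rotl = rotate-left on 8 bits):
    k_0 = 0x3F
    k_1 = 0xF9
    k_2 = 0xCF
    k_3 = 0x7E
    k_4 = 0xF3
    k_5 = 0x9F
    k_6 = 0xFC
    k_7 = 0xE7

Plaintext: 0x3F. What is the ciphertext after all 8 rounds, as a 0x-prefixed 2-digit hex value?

0xA5

s_0 = plaintext = 0x3F
s_1 = Round(s_0, k_0) = 0xFF
s_2 = Round(s_1, k_1) = 0xF1
s_3 = Round(s_2, k_2) = 0x16
s_4 = Round(s_3, k_3) = 0x6C
s_5 = Round(s_4, k_4) = 0xC4
s_6 = Round(s_5, k_5) = 0x4A
s_7 = Round(s_6, k_6) = 0xAA
s_8 = Round(s_7, k_7) = 0xA5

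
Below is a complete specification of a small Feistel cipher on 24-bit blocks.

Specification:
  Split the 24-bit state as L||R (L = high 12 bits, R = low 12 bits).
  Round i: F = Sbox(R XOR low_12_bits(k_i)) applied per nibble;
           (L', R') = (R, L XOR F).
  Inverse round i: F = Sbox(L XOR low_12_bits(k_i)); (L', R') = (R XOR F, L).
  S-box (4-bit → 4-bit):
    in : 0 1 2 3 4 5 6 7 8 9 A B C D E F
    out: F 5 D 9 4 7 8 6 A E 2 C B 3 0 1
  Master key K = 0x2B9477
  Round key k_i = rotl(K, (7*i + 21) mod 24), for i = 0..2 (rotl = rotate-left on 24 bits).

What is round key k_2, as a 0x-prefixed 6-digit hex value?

K = 0x2B9477
k_0 = rotl(K, (7*0+21) mod 24) = rotl(K, 21) = 0xE5728E
k_1 = rotl(K, (7*1+21) mod 24) = rotl(K, 4) = 0xB94772
k_2 = rotl(K, (7*2+21) mod 24) = rotl(K, 11) = 0xA3B95C

0xA3B95C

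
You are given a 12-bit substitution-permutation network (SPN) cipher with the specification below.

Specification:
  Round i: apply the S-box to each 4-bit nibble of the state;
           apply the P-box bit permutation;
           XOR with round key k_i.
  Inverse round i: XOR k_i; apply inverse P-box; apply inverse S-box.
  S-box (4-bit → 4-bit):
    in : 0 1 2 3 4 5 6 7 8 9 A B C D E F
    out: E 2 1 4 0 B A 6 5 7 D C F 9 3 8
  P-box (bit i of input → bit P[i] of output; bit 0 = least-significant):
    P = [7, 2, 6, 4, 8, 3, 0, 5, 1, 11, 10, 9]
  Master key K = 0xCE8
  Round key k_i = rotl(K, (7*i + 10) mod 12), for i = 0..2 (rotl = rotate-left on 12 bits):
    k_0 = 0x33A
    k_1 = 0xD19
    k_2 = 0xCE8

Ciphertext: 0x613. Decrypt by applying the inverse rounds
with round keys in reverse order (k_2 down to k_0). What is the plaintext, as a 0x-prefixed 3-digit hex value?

s_0 = ciphertext = 0x613
s_1 = InvRound(s_0, k_2) = 0x50A
s_2 = InvRound(s_1, k_1) = 0xE3F
s_3 = InvRound(s_2, k_0) = 0x781

0x781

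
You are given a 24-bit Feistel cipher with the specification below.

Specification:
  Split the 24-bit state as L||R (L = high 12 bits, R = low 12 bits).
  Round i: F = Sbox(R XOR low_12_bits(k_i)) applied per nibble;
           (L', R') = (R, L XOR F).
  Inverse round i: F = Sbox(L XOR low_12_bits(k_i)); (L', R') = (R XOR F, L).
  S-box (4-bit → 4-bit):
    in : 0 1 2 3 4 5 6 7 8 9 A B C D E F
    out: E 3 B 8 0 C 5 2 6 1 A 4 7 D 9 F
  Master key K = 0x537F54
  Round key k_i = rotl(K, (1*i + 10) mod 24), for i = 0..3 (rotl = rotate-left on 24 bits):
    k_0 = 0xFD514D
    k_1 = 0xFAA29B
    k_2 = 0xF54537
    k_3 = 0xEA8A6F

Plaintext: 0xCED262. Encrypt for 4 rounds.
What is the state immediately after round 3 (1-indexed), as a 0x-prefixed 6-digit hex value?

0x713FE2

s_0 = plaintext = 0xCED262
s_1 = Round(s_0, k_0) = 0x262452
s_2 = Round(s_1, k_1) = 0x452713
s_3 = Round(s_2, k_2) = 0x713FE2
s_4 = Round(s_3, k_3) = 0xFE2B7E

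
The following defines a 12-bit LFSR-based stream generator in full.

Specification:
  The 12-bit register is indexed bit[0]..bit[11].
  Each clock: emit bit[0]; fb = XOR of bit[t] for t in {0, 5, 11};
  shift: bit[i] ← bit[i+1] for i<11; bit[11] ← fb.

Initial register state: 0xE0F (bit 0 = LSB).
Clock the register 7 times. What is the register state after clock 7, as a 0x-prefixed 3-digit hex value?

reg_0 = 0xE0F
clock 1: out=1, reg = 0x707
clock 2: out=1, reg = 0xB83
clock 3: out=1, reg = 0x5C1
clock 4: out=1, reg = 0xAE0
clock 5: out=0, reg = 0x570
clock 6: out=0, reg = 0xAB8
clock 7: out=0, reg = 0x55C

0x55C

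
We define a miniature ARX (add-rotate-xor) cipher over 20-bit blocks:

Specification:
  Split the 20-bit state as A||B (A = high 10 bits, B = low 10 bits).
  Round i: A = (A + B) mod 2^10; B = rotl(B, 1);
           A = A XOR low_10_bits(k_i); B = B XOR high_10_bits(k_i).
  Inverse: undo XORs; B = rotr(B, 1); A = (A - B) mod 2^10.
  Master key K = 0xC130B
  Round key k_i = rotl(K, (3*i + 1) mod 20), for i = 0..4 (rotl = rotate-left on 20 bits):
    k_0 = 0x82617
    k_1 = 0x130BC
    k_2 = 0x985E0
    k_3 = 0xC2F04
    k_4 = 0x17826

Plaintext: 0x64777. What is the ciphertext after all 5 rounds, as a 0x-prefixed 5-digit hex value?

s_0 = plaintext = 0x64777
s_1 = Round(s_0, k_0) = 0xC7CE6
s_2 = Round(s_1, k_1) = 0x2E580
s_3 = Round(s_2, k_2) = 0xF6561
s_4 = Round(s_3, k_3) = 0x8F9C9
s_5 = Round(s_4, k_4) = 0x087CC

0x087CC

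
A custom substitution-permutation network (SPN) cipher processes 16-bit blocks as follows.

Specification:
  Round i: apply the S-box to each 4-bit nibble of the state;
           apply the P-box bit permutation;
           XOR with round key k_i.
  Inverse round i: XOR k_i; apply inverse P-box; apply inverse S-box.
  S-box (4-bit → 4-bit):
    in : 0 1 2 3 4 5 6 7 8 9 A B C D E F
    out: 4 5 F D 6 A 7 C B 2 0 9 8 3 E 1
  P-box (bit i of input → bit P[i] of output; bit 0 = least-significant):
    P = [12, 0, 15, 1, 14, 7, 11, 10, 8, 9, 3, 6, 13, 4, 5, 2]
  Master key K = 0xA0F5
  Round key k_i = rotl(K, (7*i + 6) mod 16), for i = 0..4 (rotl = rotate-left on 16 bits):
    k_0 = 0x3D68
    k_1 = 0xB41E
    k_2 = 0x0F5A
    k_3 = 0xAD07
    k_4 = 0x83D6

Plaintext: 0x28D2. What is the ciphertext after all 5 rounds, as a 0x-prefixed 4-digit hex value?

s_0 = plaintext = 0x28D2
s_1 = Round(s_0, k_0) = 0xCE9F
s_2 = Round(s_1, k_1) = 0xA6D2
s_3 = Round(s_2, k_2) = 0xDCD1
s_4 = Round(s_3, k_3) = 0x5DD7
s_5 = Round(s_4, k_4) = 0x4040

0x4040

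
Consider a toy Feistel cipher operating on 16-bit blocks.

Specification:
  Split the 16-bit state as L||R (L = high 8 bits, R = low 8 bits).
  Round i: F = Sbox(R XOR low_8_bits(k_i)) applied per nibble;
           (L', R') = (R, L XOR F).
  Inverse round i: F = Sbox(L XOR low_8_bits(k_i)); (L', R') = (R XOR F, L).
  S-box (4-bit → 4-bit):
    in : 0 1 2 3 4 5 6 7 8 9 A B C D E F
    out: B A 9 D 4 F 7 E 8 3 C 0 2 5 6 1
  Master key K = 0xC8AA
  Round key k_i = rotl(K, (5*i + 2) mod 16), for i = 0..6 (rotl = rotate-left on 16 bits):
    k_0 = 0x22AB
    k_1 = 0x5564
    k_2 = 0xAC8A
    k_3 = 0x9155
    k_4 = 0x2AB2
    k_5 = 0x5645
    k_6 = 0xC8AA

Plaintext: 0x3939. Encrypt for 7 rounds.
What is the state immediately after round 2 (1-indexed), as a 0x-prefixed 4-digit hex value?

s_0 = plaintext = 0x3939
s_1 = Round(s_0, k_0) = 0x3900
s_2 = Round(s_1, k_1) = 0x004D
s_3 = Round(s_2, k_2) = 0x4D2E
s_4 = Round(s_3, k_3) = 0x2EAD
s_5 = Round(s_4, k_4) = 0xAD8F
s_6 = Round(s_5, k_5) = 0x8F81
s_7 = Round(s_6, k_6) = 0x811F

0x004D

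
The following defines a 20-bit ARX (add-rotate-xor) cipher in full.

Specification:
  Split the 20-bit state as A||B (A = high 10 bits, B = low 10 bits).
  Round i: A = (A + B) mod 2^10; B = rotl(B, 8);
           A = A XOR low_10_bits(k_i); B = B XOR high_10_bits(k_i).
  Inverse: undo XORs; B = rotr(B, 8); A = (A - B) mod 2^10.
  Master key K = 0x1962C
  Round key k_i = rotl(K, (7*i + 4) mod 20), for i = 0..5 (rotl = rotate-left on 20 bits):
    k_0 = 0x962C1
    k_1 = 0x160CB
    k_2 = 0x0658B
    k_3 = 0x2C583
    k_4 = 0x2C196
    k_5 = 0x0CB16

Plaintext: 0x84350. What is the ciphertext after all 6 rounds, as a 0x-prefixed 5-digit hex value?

0x67229

s_0 = plaintext = 0x84350
s_1 = Round(s_0, k_0) = 0xE868C
s_2 = Round(s_1, k_1) = 0xB98FB
s_3 = Round(s_2, k_2) = 0x9AB27
s_4 = Round(s_3, k_3) = 0x04B78
s_5 = Round(s_4, k_4) = 0x8706E
s_6 = Round(s_5, k_5) = 0x67229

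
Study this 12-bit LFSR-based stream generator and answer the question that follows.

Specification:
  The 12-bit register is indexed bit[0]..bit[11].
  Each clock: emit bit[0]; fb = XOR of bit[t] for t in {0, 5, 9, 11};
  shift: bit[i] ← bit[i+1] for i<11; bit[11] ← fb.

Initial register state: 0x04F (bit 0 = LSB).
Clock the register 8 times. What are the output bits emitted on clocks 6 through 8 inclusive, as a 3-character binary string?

010

reg_0 = 0x04F
clock 1: out=1, reg = 0x827
clock 2: out=1, reg = 0xC13
clock 3: out=1, reg = 0x609
clock 4: out=1, reg = 0x304
clock 5: out=0, reg = 0x982
clock 6: out=0, reg = 0xCC1
clock 7: out=1, reg = 0x660
clock 8: out=0, reg = 0x330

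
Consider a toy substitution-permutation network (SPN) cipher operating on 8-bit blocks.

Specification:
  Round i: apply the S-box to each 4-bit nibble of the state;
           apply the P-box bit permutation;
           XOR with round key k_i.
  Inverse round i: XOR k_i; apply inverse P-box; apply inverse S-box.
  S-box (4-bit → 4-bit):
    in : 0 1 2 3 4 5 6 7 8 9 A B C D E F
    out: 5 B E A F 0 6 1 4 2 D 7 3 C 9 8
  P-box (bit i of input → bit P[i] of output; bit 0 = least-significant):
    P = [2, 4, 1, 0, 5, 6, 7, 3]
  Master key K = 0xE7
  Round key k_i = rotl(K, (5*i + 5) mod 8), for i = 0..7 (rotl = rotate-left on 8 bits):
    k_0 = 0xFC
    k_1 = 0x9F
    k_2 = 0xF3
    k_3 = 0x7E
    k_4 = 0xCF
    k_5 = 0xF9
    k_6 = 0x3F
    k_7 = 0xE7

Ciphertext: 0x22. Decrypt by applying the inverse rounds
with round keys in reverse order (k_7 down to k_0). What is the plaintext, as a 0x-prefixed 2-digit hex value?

s_0 = ciphertext = 0x22
s_1 = InvRound(s_0, k_7) = 0x6E
s_2 = InvRound(s_1, k_6) = 0x93
s_3 = InvRound(s_2, k_5) = 0x18
s_4 = InvRound(s_3, k_4) = 0x64
s_5 = InvRound(s_4, k_3) = 0xF6
s_6 = InvRound(s_5, k_2) = 0x5E
s_7 = InvRound(s_6, k_1) = 0x6F
s_8 = InvRound(s_7, k_0) = 0x82

0x82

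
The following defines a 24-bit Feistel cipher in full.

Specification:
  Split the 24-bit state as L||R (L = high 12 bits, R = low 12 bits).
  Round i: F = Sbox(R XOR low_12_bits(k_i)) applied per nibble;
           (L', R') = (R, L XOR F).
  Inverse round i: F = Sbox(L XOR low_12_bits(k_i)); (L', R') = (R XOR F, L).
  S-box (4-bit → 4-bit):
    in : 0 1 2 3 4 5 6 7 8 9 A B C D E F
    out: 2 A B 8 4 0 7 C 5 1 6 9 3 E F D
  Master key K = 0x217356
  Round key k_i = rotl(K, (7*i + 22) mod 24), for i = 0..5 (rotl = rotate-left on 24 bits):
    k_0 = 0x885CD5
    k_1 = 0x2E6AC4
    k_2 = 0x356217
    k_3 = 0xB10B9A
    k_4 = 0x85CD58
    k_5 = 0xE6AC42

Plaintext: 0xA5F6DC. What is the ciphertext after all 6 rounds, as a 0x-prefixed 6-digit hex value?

s_0 = plaintext = 0xA5F6DC
s_1 = Round(s_0, k_0) = 0x6DCC7E
s_2 = Round(s_1, k_1) = 0xC7E14A
s_3 = Round(s_2, k_2) = 0x14A470
s_4 = Round(s_3, k_3) = 0x470CBC
s_5 = Round(s_4, k_4) = 0xCBCE84
s_6 = Round(s_5, k_5) = 0xE8478B

0xE8478B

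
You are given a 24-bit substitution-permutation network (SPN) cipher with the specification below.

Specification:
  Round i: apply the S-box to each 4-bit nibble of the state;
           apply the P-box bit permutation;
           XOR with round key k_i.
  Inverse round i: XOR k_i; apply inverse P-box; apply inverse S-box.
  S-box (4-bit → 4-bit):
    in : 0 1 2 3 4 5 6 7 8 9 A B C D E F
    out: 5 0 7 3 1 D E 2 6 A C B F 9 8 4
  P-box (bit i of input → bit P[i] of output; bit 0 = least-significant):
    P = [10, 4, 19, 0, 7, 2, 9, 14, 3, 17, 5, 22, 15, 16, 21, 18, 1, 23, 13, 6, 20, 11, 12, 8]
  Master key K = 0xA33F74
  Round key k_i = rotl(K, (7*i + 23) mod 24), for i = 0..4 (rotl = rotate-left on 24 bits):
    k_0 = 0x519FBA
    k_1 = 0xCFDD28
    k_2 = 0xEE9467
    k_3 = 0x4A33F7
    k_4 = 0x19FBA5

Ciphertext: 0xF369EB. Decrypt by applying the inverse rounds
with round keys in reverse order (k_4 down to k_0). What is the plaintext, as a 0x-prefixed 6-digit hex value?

0x97B4EB

s_0 = ciphertext = 0xF369EB
s_1 = InvRound(s_0, k_4) = 0xFB0B8F
s_2 = InvRound(s_1, k_3) = 0x268017
s_3 = InvRound(s_2, k_2) = 0xF91A12
s_4 = InvRound(s_3, k_1) = 0xD452A3
s_5 = InvRound(s_4, k_0) = 0x97B4EB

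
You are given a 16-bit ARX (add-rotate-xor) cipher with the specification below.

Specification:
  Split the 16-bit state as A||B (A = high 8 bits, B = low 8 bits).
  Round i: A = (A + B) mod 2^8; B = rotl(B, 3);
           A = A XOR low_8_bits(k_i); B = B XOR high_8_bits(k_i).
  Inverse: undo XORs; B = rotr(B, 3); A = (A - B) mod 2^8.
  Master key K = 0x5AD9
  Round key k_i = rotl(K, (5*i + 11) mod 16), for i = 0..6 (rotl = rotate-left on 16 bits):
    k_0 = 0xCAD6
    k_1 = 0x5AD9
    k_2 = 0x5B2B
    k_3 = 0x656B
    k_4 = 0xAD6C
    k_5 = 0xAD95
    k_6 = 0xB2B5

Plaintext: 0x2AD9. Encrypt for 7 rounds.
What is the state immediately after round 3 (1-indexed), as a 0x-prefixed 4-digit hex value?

0x5188

s_0 = plaintext = 0x2AD9
s_1 = Round(s_0, k_0) = 0xD504
s_2 = Round(s_1, k_1) = 0x007A
s_3 = Round(s_2, k_2) = 0x5188
s_4 = Round(s_3, k_3) = 0xB221
s_5 = Round(s_4, k_4) = 0xBFA4
s_6 = Round(s_5, k_5) = 0xF688
s_7 = Round(s_6, k_6) = 0xCBF6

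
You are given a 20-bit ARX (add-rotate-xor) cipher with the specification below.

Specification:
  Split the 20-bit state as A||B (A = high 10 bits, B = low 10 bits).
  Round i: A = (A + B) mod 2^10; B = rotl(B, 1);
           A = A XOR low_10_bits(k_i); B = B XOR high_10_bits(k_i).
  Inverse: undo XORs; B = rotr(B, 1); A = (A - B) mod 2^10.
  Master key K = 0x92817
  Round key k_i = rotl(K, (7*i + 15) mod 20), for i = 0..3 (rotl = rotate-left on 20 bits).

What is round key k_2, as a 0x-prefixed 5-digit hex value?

0x02F25

K = 0x92817
k_0 = rotl(K, (7*0+15) mod 20) = rotl(K, 15) = 0xBC940
k_1 = rotl(K, (7*1+15) mod 20) = rotl(K, 2) = 0x4A05E
k_2 = rotl(K, (7*2+15) mod 20) = rotl(K, 9) = 0x02F25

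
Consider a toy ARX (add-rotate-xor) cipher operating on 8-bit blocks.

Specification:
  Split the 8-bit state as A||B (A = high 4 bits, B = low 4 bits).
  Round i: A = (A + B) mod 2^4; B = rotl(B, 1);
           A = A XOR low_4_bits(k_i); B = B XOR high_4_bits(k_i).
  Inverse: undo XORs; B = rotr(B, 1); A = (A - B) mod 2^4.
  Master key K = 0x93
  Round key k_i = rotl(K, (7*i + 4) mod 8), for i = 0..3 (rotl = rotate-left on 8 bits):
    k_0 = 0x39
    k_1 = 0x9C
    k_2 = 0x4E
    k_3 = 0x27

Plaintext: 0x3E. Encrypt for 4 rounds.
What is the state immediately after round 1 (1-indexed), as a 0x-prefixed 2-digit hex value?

0x8E

s_0 = plaintext = 0x3E
s_1 = Round(s_0, k_0) = 0x8E
s_2 = Round(s_1, k_1) = 0xA4
s_3 = Round(s_2, k_2) = 0x0C
s_4 = Round(s_3, k_3) = 0xBB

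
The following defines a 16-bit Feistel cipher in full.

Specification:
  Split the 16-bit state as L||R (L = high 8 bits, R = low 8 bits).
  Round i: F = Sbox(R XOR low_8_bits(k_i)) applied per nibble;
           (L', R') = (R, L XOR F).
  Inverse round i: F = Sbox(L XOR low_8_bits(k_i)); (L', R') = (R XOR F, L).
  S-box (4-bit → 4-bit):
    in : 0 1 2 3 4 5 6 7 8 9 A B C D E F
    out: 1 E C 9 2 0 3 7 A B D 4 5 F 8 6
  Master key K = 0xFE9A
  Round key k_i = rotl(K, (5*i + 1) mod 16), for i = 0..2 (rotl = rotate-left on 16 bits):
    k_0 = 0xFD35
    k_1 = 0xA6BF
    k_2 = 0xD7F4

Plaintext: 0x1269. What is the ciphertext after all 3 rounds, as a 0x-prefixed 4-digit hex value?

0xB330

s_0 = plaintext = 0x1269
s_1 = Round(s_0, k_0) = 0x6917
s_2 = Round(s_1, k_1) = 0x17B3
s_3 = Round(s_2, k_2) = 0xB330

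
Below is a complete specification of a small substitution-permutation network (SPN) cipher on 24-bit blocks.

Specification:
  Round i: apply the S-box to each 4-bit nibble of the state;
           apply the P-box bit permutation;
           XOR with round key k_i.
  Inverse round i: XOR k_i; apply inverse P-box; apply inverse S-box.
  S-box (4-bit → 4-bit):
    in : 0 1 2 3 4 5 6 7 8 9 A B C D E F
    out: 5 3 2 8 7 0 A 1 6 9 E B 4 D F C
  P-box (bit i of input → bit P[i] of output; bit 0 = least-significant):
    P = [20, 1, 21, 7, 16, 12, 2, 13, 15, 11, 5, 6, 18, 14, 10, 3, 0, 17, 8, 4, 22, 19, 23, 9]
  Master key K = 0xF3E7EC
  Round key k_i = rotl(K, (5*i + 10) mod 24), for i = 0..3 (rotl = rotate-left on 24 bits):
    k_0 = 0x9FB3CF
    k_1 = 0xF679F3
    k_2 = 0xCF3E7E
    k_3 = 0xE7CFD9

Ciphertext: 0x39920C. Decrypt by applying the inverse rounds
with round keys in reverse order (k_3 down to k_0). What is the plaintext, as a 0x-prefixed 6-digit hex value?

s_0 = ciphertext = 0x39920C
s_1 = InvRound(s_0, k_3) = 0x4E4689
s_2 = InvRound(s_1, k_2) = 0xC92AE6
s_3 = InvRound(s_2, k_1) = 0x6E1540
s_4 = InvRound(s_3, k_0) = 0xD7F7DE

0xD7F7DE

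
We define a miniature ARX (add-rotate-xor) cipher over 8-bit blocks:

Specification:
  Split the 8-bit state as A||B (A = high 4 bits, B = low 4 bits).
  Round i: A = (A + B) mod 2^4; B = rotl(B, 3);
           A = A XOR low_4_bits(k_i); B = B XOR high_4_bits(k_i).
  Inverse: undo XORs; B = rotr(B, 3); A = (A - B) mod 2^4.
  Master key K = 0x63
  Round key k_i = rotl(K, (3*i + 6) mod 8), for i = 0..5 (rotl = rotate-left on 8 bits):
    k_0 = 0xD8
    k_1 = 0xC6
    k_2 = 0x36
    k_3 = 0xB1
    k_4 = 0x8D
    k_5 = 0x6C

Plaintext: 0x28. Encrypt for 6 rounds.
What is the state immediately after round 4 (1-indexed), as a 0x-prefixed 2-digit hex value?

s_0 = plaintext = 0x28
s_1 = Round(s_0, k_0) = 0x29
s_2 = Round(s_1, k_1) = 0xD0
s_3 = Round(s_2, k_2) = 0xB3
s_4 = Round(s_3, k_3) = 0xF2
s_5 = Round(s_4, k_4) = 0xC9
s_6 = Round(s_5, k_5) = 0x9A

0xF2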